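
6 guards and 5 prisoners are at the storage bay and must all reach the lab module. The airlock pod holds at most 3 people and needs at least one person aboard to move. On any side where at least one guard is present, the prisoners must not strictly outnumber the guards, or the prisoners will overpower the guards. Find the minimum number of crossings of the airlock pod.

Counting alone: each trip to the lab module takes at most 3 across and each return brings at least 1 back, so after t trips out (and t−1 returns) at most 3t − (t−1) of the 11 are across; that first reaches 11 at t = 5, so at least 9 crossings are needed.
The plan below uses exactly 9 crossings, so it is optimal:
1. 3 prisoners → the lab module.  (the storage bay: 6G 2P; the lab module: 0G 3P)
2. 1 prisoner ← the storage bay.  (the storage bay: 6G 3P; the lab module: 0G 2P)
3. 3 guards → the lab module.  (the storage bay: 3G 3P; the lab module: 3G 2P)
4. 1 guard ← the storage bay.  (the storage bay: 4G 3P; the lab module: 2G 2P)
5. 2 guards and 1 prisoner → the lab module.  (the storage bay: 2G 2P; the lab module: 4G 3P)
6. 1 guard ← the storage bay.  (the storage bay: 3G 2P; the lab module: 3G 3P)
7. 2 guards and 1 prisoner → the lab module.  (the storage bay: 1G 1P; the lab module: 5G 4P)
8. 1 guard ← the storage bay.  (the storage bay: 2G 1P; the lab module: 4G 4P)
9. 2 guards and 1 prisoner → the lab module.  (the storage bay: 0G 0P; the lab module: 6G 5P)

9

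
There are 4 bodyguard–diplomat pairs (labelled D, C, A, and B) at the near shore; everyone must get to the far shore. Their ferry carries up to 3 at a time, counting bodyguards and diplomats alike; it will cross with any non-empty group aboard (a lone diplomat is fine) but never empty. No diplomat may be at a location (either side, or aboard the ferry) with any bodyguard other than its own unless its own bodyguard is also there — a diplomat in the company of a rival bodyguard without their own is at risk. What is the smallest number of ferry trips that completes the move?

9

Counting alone: each trip to the far shore takes at most 3 across and each return brings at least 1 back, so after t trips out (and t−1 returns) at most 3t − (t−1) of the 8 are across; that first reaches 8 at t = 4, so at least 7 crossings are needed.
The safety rule pushes this higher. Following every safe sequence of crossings, the most of the 8 that can be at the far shore as the ferry arrives there on crossing 7 is 7 — never all 8.
So no plan with fewer than 9 crossings exists, and this one achieves 9:
1. bodyguard D and diplomat D cross → the far shore.
2. bodyguard D crosses ← the near shore.
3. bodyguard C, bodyguard D, and diplomat C cross → the far shore.
4. bodyguard D and diplomat D cross ← the near shore.
5. bodyguard A, bodyguard B, and bodyguard D cross → the far shore.
6. diplomat C crosses ← the near shore.
7. diplomat C and diplomat D cross → the far shore.
8. diplomat D crosses ← the near shore.
9. diplomat A, diplomat B, and diplomat D cross → the far shore.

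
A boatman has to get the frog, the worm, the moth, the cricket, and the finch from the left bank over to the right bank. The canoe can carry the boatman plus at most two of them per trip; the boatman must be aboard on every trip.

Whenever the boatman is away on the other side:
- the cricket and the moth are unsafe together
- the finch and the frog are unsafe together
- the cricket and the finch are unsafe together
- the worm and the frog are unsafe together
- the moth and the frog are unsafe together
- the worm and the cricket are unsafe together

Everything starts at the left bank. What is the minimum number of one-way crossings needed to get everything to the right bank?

Counting alone: the boatman can take at most 2 across per trip to the right bank, so moving all 5 needs at least 3 loaded trips out, with a return between consecutive ones — at least 5 crossings.
The safety rule pushes this higher. Following every safe sequence of crossings, the most of the 5 that can be at the right bank as the canoe arrives there on crossing 5 is 4 — never all 5.
So no plan with fewer than 7 crossings exists, and this one achieves 7:
1. Boatman goes to the right bank with the cricket and the frog.  [the left bank: the finch, the moth, the worm | the right bank: the cricket, the frog]
2. Boatman goes back to the left bank alone.  [the left bank: the finch, the moth, the worm | the right bank: the cricket, the frog]
3. Boatman goes to the right bank with the worm.  [the left bank: the finch, the moth | the right bank: the cricket, the frog, the worm]
4. Boatman goes back to the left bank with the cricket and the frog.  [the left bank: the cricket, the finch, the frog, the moth | the right bank: the worm]
5. Boatman goes to the right bank with the finch and the moth.  [the left bank: the cricket, the frog | the right bank: the finch, the moth, the worm]
6. Boatman goes back to the left bank alone.  [the left bank: the cricket, the frog | the right bank: the finch, the moth, the worm]
7. Boatman goes to the right bank with the cricket and the frog.  [the left bank: — | the right bank: the cricket, the finch, the frog, the moth, the worm]

7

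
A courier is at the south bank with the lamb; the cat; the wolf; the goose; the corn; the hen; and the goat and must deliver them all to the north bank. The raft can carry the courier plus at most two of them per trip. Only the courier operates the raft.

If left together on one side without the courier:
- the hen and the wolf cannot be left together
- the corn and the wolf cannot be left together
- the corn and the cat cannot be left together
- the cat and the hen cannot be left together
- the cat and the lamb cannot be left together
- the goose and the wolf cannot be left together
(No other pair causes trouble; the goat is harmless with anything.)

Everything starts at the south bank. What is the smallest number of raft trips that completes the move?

9

Counting alone: the courier can take at most 2 across per trip to the north bank, so moving all 7 needs at least 4 loaded trips out, with a return between consecutive ones — at least 7 crossings.
The safety rule pushes this higher. Following every safe sequence of crossings, the most of the 7 that can be at the north bank as the raft arrives there on crossing 7 is 6 — never all 7.
So no plan with fewer than 9 crossings exists, and this one achieves 9:
1. Courier goes to the north bank with the cat and the wolf.
2. Courier goes back to the south bank alone.
3. Courier goes to the north bank with the lamb.
4. Courier goes back to the south bank with the cat.
5. Courier goes to the north bank with the corn and the hen.
6. Courier goes back to the south bank with the wolf.
7. Courier goes to the north bank with the goat and the goose.
8. Courier goes back to the south bank alone.
9. Courier goes to the north bank with the cat and the wolf.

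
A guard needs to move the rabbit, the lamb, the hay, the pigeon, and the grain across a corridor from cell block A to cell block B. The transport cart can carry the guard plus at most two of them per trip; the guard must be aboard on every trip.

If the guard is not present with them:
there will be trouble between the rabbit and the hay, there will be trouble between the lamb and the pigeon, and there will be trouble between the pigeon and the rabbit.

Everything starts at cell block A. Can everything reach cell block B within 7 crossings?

Yes

Yes — this plan uses 5 crossings (≤ 7):
1. Guard goes to cell block B with the lamb and the rabbit.
2. Guard goes back to cell block A alone.
3. Guard goes to cell block B with the grain.
4. Guard goes back to cell block A alone.
5. Guard goes to cell block B with the hay and the pigeon.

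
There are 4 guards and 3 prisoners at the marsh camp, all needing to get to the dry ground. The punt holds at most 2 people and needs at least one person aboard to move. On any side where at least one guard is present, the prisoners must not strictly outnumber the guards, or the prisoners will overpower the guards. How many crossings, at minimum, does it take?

Counting alone: each trip to the dry ground takes at most 2 across and each return brings at least 1 back, so after t trips out (and t−1 returns) at most 2t − (t−1) of the 7 are across; that first reaches 7 at t = 6, so at least 11 crossings are needed.
The plan below uses exactly 11 crossings, so it is optimal:
1. 2 prisoners → the dry ground.  (the marsh camp: 4G 1P; the dry ground: 0G 2P)
2. 1 prisoner ← the marsh camp.  (the marsh camp: 4G 2P; the dry ground: 0G 1P)
3. 2 prisoners → the dry ground.  (the marsh camp: 4G 0P; the dry ground: 0G 3P)
4. 1 prisoner ← the marsh camp.  (the marsh camp: 4G 1P; the dry ground: 0G 2P)
5. 2 guards → the dry ground.  (the marsh camp: 2G 1P; the dry ground: 2G 2P)
6. 1 prisoner ← the marsh camp.  (the marsh camp: 2G 2P; the dry ground: 2G 1P)
7. 1 guard and 1 prisoner → the dry ground.  (the marsh camp: 1G 1P; the dry ground: 3G 2P)
8. 1 guard ← the marsh camp.  (the marsh camp: 2G 1P; the dry ground: 2G 2P)
9. 1 guard and 1 prisoner → the dry ground.  (the marsh camp: 1G 0P; the dry ground: 3G 3P)
10. 1 prisoner ← the marsh camp.  (the marsh camp: 1G 1P; the dry ground: 3G 2P)
11. 1 guard and 1 prisoner → the dry ground.  (the marsh camp: 0G 0P; the dry ground: 4G 3P)

11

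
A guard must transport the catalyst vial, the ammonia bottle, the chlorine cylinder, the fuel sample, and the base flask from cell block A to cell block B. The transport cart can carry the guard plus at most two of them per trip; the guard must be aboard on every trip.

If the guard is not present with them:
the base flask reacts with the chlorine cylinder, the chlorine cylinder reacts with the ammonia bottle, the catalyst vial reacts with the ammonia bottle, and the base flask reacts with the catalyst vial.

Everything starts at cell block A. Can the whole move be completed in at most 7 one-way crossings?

Yes

Yes — this plan uses 5 crossings (≤ 7):
1. Guard goes to cell block B with the catalyst vial and the chlorine cylinder.
2. Guard goes back to cell block A alone.
3. Guard goes to cell block B with the fuel sample.
4. Guard goes back to cell block A alone.
5. Guard goes to cell block B with the ammonia bottle and the base flask.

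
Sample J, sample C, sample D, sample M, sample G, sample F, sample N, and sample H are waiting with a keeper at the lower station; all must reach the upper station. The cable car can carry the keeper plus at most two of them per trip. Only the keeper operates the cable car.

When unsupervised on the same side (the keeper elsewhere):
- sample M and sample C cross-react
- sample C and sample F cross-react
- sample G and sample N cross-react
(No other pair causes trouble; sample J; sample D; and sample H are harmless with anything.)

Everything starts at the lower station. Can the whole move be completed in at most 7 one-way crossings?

No

Counting alone: the keeper can take at most 2 across per trip to the upper station, so moving all 8 needs at least 4 loaded trips out, with a return between consecutive ones — at least 7 crossings.
The safety rule pushes this higher. Following every safe sequence of crossings, the most of the 8 that can be at the upper station as the cable car arrives there on crossing 7 is 7 — never all 8.
So the move cannot be finished within 7 crossings. (The shortest complete plan takes 9:)
1. Keeper goes to the upper station with sample C and sample G.
2. Keeper goes back to the lower station alone.
3. Keeper goes to the upper station with sample J.
4. Keeper goes back to the lower station alone.
5. Keeper goes to the upper station with sample D and sample M.
6. Keeper goes back to the lower station with sample C.
7. Keeper goes to the upper station with sample F and sample H.
8. Keeper goes back to the lower station alone.
9. Keeper goes to the upper station with sample C and sample N.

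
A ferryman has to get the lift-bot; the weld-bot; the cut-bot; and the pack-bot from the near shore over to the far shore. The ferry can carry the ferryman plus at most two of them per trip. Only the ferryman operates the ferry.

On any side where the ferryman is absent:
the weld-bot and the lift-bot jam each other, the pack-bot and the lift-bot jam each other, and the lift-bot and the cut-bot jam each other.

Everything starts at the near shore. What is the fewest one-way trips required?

5

Counting alone: the ferryman can take at most 2 across per trip to the far shore, so moving all 4 needs at least 2 loaded trips out, with a return between consecutive ones — at least 3 crossings.
The safety rule pushes this higher. Following every safe sequence of crossings, the most of the 4 that can be at the far shore as the ferry arrives there on crossing 3 is 3 — never all 4.
So no plan with fewer than 5 crossings exists, and this one achieves 5:
1. Ferryman goes to the far shore with the lift-bot.
2. Ferryman goes back to the near shore alone.
3. Ferryman goes to the far shore with the cut-bot and the weld-bot.
4. Ferryman goes back to the near shore with the lift-bot.
5. Ferryman goes to the far shore with the lift-bot and the pack-bot.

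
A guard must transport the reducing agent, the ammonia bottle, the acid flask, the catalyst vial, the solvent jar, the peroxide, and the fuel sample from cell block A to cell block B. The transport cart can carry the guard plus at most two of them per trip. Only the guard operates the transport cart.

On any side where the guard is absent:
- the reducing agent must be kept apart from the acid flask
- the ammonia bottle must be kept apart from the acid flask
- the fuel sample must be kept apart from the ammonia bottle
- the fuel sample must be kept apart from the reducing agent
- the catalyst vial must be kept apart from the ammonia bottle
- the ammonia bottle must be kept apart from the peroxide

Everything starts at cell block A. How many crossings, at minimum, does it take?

Counting alone: the guard can take at most 2 across per trip to cell block B, so moving all 7 needs at least 4 loaded trips out, with a return between consecutive ones — at least 7 crossings.
The safety rule pushes this higher. Following every safe sequence of crossings, the most of the 7 that can be at cell block B as the transport cart arrives there on crossing 7 is 6 — never all 7.
So no plan with fewer than 9 crossings exists, and this one achieves 9:
1. Guard goes to cell block B with the ammonia bottle and the reducing agent.
2. Guard goes back to cell block A alone.
3. Guard goes to cell block B with the solvent jar.
4. Guard goes back to cell block A alone.
5. Guard goes to cell block B with the acid flask and the catalyst vial.
6. Guard goes back to cell block A with the ammonia bottle and the reducing agent.
7. Guard goes to cell block B with the fuel sample and the peroxide.
8. Guard goes back to cell block A alone.
9. Guard goes to cell block B with the ammonia bottle and the reducing agent.

9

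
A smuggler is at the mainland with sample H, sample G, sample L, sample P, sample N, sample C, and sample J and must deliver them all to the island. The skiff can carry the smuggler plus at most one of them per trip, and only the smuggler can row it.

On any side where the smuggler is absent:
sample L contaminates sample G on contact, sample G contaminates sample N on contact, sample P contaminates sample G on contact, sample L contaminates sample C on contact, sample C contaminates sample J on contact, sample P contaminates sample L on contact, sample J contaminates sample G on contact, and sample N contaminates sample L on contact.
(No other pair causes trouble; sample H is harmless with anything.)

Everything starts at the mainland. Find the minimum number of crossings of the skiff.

Whatever the first load, the items left behind include a forbidden pair without the smuggler. No opening move is safe, so no plan exists.

impossible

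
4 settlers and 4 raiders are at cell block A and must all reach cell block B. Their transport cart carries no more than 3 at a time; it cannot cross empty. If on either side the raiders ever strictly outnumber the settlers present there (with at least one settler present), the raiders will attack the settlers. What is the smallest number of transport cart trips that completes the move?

9

Counting alone: each trip to cell block B takes at most 3 across and each return brings at least 1 back, so after t trips out (and t−1 returns) at most 3t − (t−1) of the 8 are across; that first reaches 8 at t = 4, so at least 7 crossings are needed.
The safety rule pushes this higher. Following every safe sequence of crossings, the most of the 8 that can be at cell block B as the transport cart arrives there on crossing 7 is 7 — never all 8.
So no plan with fewer than 9 crossings exists, and this one achieves 9:
1. 2 raiders → cell block B.  (cell block A: 4S 2R; cell block B: 0S 2R)
2. 1 raider ← cell block A.  (cell block A: 4S 3R; cell block B: 0S 1R)
3. 3 raiders → cell block B.  (cell block A: 4S 0R; cell block B: 0S 4R)
4. 1 raider ← cell block A.  (cell block A: 4S 1R; cell block B: 0S 3R)
5. 3 settlers → cell block B.  (cell block A: 1S 1R; cell block B: 3S 3R)
6. 1 settler and 1 raider ← cell block A.  (cell block A: 2S 2R; cell block B: 2S 2R)
7. 2 settlers → cell block B.  (cell block A: 0S 2R; cell block B: 4S 2R)
8. 1 raider ← cell block A.  (cell block A: 0S 3R; cell block B: 4S 1R)
9. 3 raiders → cell block B.  (cell block A: 0S 0R; cell block B: 4S 4R)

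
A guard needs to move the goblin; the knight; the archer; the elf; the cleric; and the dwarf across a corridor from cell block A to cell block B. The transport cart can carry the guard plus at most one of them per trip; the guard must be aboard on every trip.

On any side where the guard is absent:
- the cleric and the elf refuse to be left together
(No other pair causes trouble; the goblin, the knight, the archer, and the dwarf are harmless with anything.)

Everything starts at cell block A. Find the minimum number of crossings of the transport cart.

11

Counting alone: the guard can take at most 1 across per trip to cell block B, so moving all 6 needs at least 6 loaded trips out, with a return between consecutive ones — at least 11 crossings.
The plan below uses exactly 11 crossings, so it is optimal:
1. Guard goes to cell block B with the elf.  [cell block A: the archer, the cleric, the dwarf, the goblin, the knight | cell block B: the elf]
2. Guard goes back to cell block A alone.  [cell block A: the archer, the cleric, the dwarf, the goblin, the knight | cell block B: the elf]
3. Guard goes to cell block B with the goblin.  [cell block A: the archer, the cleric, the dwarf, the knight | cell block B: the elf, the goblin]
4. Guard goes back to cell block A alone.  [cell block A: the archer, the cleric, the dwarf, the knight | cell block B: the elf, the goblin]
5. Guard goes to cell block B with the knight.  [cell block A: the archer, the cleric, the dwarf | cell block B: the elf, the goblin, the knight]
6. Guard goes back to cell block A alone.  [cell block A: the archer, the cleric, the dwarf | cell block B: the elf, the goblin, the knight]
7. Guard goes to cell block B with the archer.  [cell block A: the cleric, the dwarf | cell block B: the archer, the elf, the goblin, the knight]
8. Guard goes back to cell block A alone.  [cell block A: the cleric, the dwarf | cell block B: the archer, the elf, the goblin, the knight]
9. Guard goes to cell block B with the dwarf.  [cell block A: the cleric | cell block B: the archer, the dwarf, the elf, the goblin, the knight]
10. Guard goes back to cell block A alone.  [cell block A: the cleric | cell block B: the archer, the dwarf, the elf, the goblin, the knight]
11. Guard goes to cell block B with the cleric.  [cell block A: — | cell block B: the archer, the cleric, the dwarf, the elf, the goblin, the knight]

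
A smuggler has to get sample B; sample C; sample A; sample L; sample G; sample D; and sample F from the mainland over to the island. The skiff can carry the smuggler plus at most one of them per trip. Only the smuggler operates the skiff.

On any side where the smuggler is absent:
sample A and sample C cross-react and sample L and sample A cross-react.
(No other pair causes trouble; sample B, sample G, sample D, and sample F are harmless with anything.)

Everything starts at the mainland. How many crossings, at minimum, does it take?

Counting alone: the smuggler can take at most 1 across per trip to the island, so moving all 7 needs at least 7 loaded trips out, with a return between consecutive ones — at least 13 crossings.
The safety rule pushes this higher. Following every safe sequence of crossings, the most of the 7 that can be at the island as the skiff arrives there on crossing 13 is 6 — never all 7.
So no plan with fewer than 15 crossings exists, and this one achieves 15:
1. Smuggler goes to the island with sample A.  [the mainland: sample B, sample C, sample D, sample F, sample G, sample L | the island: sample A]
2. Smuggler goes back to the mainland alone.  [the mainland: sample B, sample C, sample D, sample F, sample G, sample L | the island: sample A]
3. Smuggler goes to the island with sample B.  [the mainland: sample C, sample D, sample F, sample G, sample L | the island: sample A, sample B]
4. Smuggler goes back to the mainland alone.  [the mainland: sample C, sample D, sample F, sample G, sample L | the island: sample A, sample B]
5. Smuggler goes to the island with sample C.  [the mainland: sample D, sample F, sample G, sample L | the island: sample A, sample B, sample C]
6. Smuggler goes back to the mainland with sample A.  [the mainland: sample A, sample D, sample F, sample G, sample L | the island: sample B, sample C]
7. Smuggler goes to the island with sample L.  [the mainland: sample A, sample D, sample F, sample G | the island: sample B, sample C, sample L]
8. Smuggler goes back to the mainland alone.  [the mainland: sample A, sample D, sample F, sample G | the island: sample B, sample C, sample L]
9. Smuggler goes to the island with sample G.  [the mainland: sample A, sample D, sample F | the island: sample B, sample C, sample G, sample L]
10. Smuggler goes back to the mainland alone.  [the mainland: sample A, sample D, sample F | the island: sample B, sample C, sample G, sample L]
11. Smuggler goes to the island with sample D.  [the mainland: sample A, sample F | the island: sample B, sample C, sample D, sample G, sample L]
12. Smuggler goes back to the mainland alone.  [the mainland: sample A, sample F | the island: sample B, sample C, sample D, sample G, sample L]
13. Smuggler goes to the island with sample F.  [the mainland: sample A | the island: sample B, sample C, sample D, sample F, sample G, sample L]
14. Smuggler goes back to the mainland alone.  [the mainland: sample A | the island: sample B, sample C, sample D, sample F, sample G, sample L]
15. Smuggler goes to the island with sample A.  [the mainland: — | the island: sample A, sample B, sample C, sample D, sample F, sample G, sample L]

15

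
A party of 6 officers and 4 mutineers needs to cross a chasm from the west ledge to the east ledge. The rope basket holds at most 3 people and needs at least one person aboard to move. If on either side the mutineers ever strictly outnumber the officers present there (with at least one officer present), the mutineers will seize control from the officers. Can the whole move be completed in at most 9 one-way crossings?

Yes — this plan uses 9 crossings (≤ 9):
1. 2 mutineers → the east ledge.  (the west ledge: 6O 2M; the east ledge: 0O 2M)
2. 1 mutineer ← the west ledge.  (the west ledge: 6O 3M; the east ledge: 0O 1M)
3. 3 mutineers → the east ledge.  (the west ledge: 6O 0M; the east ledge: 0O 4M)
4. 1 mutineer ← the west ledge.  (the west ledge: 6O 1M; the east ledge: 0O 3M)
5. 3 officers → the east ledge.  (the west ledge: 3O 1M; the east ledge: 3O 3M)
6. 1 mutineer ← the west ledge.  (the west ledge: 3O 2M; the east ledge: 3O 2M)
7. 1 officer and 2 mutineers → the east ledge.  (the west ledge: 2O 0M; the east ledge: 4O 4M)
8. 1 mutineer ← the west ledge.  (the west ledge: 2O 1M; the east ledge: 4O 3M)
9. 2 officers and 1 mutineer → the east ledge.  (the west ledge: 0O 0M; the east ledge: 6O 4M)

Yes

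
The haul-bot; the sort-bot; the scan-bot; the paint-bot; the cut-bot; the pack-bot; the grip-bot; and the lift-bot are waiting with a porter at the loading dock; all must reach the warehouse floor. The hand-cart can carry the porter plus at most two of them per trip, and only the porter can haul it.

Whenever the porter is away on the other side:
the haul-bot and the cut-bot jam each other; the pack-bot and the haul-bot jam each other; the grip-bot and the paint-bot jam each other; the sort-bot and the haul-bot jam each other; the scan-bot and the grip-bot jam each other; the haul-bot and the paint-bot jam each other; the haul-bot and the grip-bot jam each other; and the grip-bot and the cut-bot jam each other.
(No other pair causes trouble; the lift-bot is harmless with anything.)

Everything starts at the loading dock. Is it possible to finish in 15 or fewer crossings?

Yes — this plan uses 13 crossings (≤ 15):
1. Porter goes to the warehouse floor with the grip-bot and the haul-bot.  [the loading dock: the cut-bot, the lift-bot, the pack-bot, the paint-bot, the scan-bot, the sort-bot | the warehouse floor: the grip-bot, the haul-bot]
2. Porter goes back to the loading dock with the haul-bot.  [the loading dock: the cut-bot, the haul-bot, the lift-bot, the pack-bot, the paint-bot, the scan-bot, the sort-bot | the warehouse floor: the grip-bot]
3. Porter goes to the warehouse floor with the haul-bot and the sort-bot.  [the loading dock: the cut-bot, the lift-bot, the pack-bot, the paint-bot, the scan-bot | the warehouse floor: the grip-bot, the haul-bot, the sort-bot]
4. Porter goes back to the loading dock with the haul-bot.  [the loading dock: the cut-bot, the haul-bot, the lift-bot, the pack-bot, the paint-bot, the scan-bot | the warehouse floor: the grip-bot, the sort-bot]
5. Porter goes to the warehouse floor with the haul-bot and the pack-bot.  [the loading dock: the cut-bot, the lift-bot, the paint-bot, the scan-bot | the warehouse floor: the grip-bot, the haul-bot, the pack-bot, the sort-bot]
6. Porter goes back to the loading dock with the haul-bot.  [the loading dock: the cut-bot, the haul-bot, the lift-bot, the paint-bot, the scan-bot | the warehouse floor: the grip-bot, the pack-bot, the sort-bot]
7. Porter goes to the warehouse floor with the haul-bot and the lift-bot.  [the loading dock: the cut-bot, the paint-bot, the scan-bot | the warehouse floor: the grip-bot, the haul-bot, the lift-bot, the pack-bot, the sort-bot]
8. Porter goes back to the loading dock with the haul-bot.  [the loading dock: the cut-bot, the haul-bot, the paint-bot, the scan-bot | the warehouse floor: the grip-bot, the lift-bot, the pack-bot, the sort-bot]
9. Porter goes to the warehouse floor with the cut-bot and the paint-bot.  [the loading dock: the haul-bot, the scan-bot | the warehouse floor: the cut-bot, the grip-bot, the lift-bot, the pack-bot, the paint-bot, the sort-bot]
10. Porter goes back to the loading dock with the grip-bot.  [the loading dock: the grip-bot, the haul-bot, the scan-bot | the warehouse floor: the cut-bot, the lift-bot, the pack-bot, the paint-bot, the sort-bot]
11. Porter goes to the warehouse floor with the haul-bot and the scan-bot.  [the loading dock: the grip-bot | the warehouse floor: the cut-bot, the haul-bot, the lift-bot, the pack-bot, the paint-bot, the scan-bot, the sort-bot]
12. Porter goes back to the loading dock with the haul-bot.  [the loading dock: the grip-bot, the haul-bot | the warehouse floor: the cut-bot, the lift-bot, the pack-bot, the paint-bot, the scan-bot, the sort-bot]
13. Porter goes to the warehouse floor with the grip-bot and the haul-bot.  [the loading dock: — | the warehouse floor: the cut-bot, the grip-bot, the haul-bot, the lift-bot, the pack-bot, the paint-bot, the scan-bot, the sort-bot]

Yes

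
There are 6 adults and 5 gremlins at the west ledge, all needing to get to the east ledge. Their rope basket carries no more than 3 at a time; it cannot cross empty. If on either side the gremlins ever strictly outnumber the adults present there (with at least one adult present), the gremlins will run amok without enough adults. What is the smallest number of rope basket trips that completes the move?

9

Counting alone: each trip to the east ledge takes at most 3 across and each return brings at least 1 back, so after t trips out (and t−1 returns) at most 3t − (t−1) of the 11 are across; that first reaches 11 at t = 5, so at least 9 crossings are needed.
The plan below uses exactly 9 crossings, so it is optimal:
1. 3 gremlins → the east ledge.  (the west ledge: 6A 2G; the east ledge: 0A 3G)
2. 1 gremlin ← the west ledge.  (the west ledge: 6A 3G; the east ledge: 0A 2G)
3. 3 adults → the east ledge.  (the west ledge: 3A 3G; the east ledge: 3A 2G)
4. 1 adult ← the west ledge.  (the west ledge: 4A 3G; the east ledge: 2A 2G)
5. 2 adults and 1 gremlin → the east ledge.  (the west ledge: 2A 2G; the east ledge: 4A 3G)
6. 1 adult ← the west ledge.  (the west ledge: 3A 2G; the east ledge: 3A 3G)
7. 2 adults and 1 gremlin → the east ledge.  (the west ledge: 1A 1G; the east ledge: 5A 4G)
8. 1 adult ← the west ledge.  (the west ledge: 2A 1G; the east ledge: 4A 4G)
9. 2 adults and 1 gremlin → the east ledge.  (the west ledge: 0A 0G; the east ledge: 6A 5G)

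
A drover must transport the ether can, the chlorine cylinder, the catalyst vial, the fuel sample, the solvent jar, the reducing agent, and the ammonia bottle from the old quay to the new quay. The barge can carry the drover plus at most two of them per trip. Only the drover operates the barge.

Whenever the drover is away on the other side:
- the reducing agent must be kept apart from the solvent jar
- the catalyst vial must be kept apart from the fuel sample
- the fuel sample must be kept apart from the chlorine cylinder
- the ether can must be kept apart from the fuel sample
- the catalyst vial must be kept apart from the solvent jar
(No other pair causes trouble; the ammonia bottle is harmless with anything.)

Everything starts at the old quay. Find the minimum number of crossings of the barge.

9

Counting alone: the drover can take at most 2 across per trip to the new quay, so moving all 7 needs at least 4 loaded trips out, with a return between consecutive ones — at least 7 crossings.
The safety rule pushes this higher. Following every safe sequence of crossings, the most of the 7 that can be at the new quay as the barge arrives there on crossing 7 is 6 — never all 7.
So no plan with fewer than 9 crossings exists, and this one achieves 9:
1. Drover goes to the new quay with the fuel sample and the solvent jar.  [the old quay: the ammonia bottle, the catalyst vial, the chlorine cylinder, the ether can, the reducing agent | the new quay: the fuel sample, the solvent jar]
2. Drover goes back to the old quay alone.  [the old quay: the ammonia bottle, the catalyst vial, the chlorine cylinder, the ether can, the reducing agent | the new quay: the fuel sample, the solvent jar]
3. Drover goes to the new quay with the ether can.  [the old quay: the ammonia bottle, the catalyst vial, the chlorine cylinder, the reducing agent | the new quay: the ether can, the fuel sample, the solvent jar]
4. Drover goes back to the old quay with the fuel sample.  [the old quay: the ammonia bottle, the catalyst vial, the chlorine cylinder, the fuel sample, the reducing agent | the new quay: the ether can, the solvent jar]
5. Drover goes to the new quay with the catalyst vial and the chlorine cylinder.  [the old quay: the ammonia bottle, the fuel sample, the reducing agent | the new quay: the catalyst vial, the chlorine cylinder, the ether can, the solvent jar]
6. Drover goes back to the old quay with the solvent jar.  [the old quay: the ammonia bottle, the fuel sample, the reducing agent, the solvent jar | the new quay: the catalyst vial, the chlorine cylinder, the ether can]
7. Drover goes to the new quay with the ammonia bottle and the reducing agent.  [the old quay: the fuel sample, the solvent jar | the new quay: the ammonia bottle, the catalyst vial, the chlorine cylinder, the ether can, the reducing agent]
8. Drover goes back to the old quay alone.  [the old quay: the fuel sample, the solvent jar | the new quay: the ammonia bottle, the catalyst vial, the chlorine cylinder, the ether can, the reducing agent]
9. Drover goes to the new quay with the fuel sample and the solvent jar.  [the old quay: — | the new quay: the ammonia bottle, the catalyst vial, the chlorine cylinder, the ether can, the fuel sample, the reducing agent, the solvent jar]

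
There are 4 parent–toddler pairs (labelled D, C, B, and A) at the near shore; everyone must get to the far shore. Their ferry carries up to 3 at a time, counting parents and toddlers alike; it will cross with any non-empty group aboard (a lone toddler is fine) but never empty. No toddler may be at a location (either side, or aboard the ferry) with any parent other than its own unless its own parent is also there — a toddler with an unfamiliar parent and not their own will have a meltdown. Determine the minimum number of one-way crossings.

Counting alone: each trip to the far shore takes at most 3 across and each return brings at least 1 back, so after t trips out (and t−1 returns) at most 3t − (t−1) of the 8 are across; that first reaches 8 at t = 4, so at least 7 crossings are needed.
The safety rule pushes this higher. Following every safe sequence of crossings, the most of the 8 that can be at the far shore as the ferry arrives there on crossing 7 is 7 — never all 8.
So no plan with fewer than 9 crossings exists, and this one achieves 9:
1. parent D and toddler D cross → the far shore.
2. parent D crosses ← the near shore.
3. parent C, parent D, and toddler C cross → the far shore.
4. parent D and toddler D cross ← the near shore.
5. parent A, parent B, and parent D cross → the far shore.
6. toddler C crosses ← the near shore.
7. toddler C and toddler D cross → the far shore.
8. toddler D crosses ← the near shore.
9. toddler A, toddler B, and toddler D cross → the far shore.

9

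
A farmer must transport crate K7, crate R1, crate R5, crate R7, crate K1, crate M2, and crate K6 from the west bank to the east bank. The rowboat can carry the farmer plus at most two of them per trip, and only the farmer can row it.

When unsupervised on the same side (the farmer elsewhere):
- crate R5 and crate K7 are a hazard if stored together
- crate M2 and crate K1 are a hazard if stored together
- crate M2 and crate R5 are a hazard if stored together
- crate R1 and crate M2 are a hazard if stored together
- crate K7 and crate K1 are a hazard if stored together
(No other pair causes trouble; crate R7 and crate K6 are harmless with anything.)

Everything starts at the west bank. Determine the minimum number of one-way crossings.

9

Counting alone: the farmer can take at most 2 across per trip to the east bank, so moving all 7 needs at least 4 loaded trips out, with a return between consecutive ones — at least 7 crossings.
The safety rule pushes this higher. Following every safe sequence of crossings, the most of the 7 that can be at the east bank as the rowboat arrives there on crossing 7 is 6 — never all 7.
So no plan with fewer than 9 crossings exists, and this one achieves 9:
1. Farmer goes to the east bank with crate K7 and crate M2.
2. Farmer goes back to the west bank alone.
3. Farmer goes to the east bank with crate R1.
4. Farmer goes back to the west bank with crate M2.
5. Farmer goes to the east bank with crate K1 and crate R5.
6. Farmer goes back to the west bank with crate K7.
7. Farmer goes to the east bank with crate K6 and crate R7.
8. Farmer goes back to the west bank alone.
9. Farmer goes to the east bank with crate K7 and crate M2.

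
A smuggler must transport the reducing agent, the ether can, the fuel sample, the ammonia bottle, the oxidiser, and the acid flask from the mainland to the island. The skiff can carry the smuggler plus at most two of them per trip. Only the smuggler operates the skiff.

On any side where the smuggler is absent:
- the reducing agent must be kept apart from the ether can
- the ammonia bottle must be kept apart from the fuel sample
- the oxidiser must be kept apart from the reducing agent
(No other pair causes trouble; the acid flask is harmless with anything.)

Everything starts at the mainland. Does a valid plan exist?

1. Smuggler goes to the island with the fuel sample and the reducing agent.
2. Smuggler goes back to the mainland alone.
3. Smuggler goes to the island with the ether can.
4. Smuggler goes back to the mainland with the reducing agent.
5. Smuggler goes to the island with the acid flask and the oxidiser.
6. Smuggler goes back to the mainland alone.
7. Smuggler goes to the island with the ammonia bottle and the reducing agent.

Yes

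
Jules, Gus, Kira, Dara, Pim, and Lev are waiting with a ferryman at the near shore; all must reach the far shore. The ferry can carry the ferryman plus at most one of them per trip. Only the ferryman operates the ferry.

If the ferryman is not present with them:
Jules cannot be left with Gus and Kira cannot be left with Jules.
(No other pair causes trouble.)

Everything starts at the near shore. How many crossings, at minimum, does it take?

Counting alone: the ferryman can take at most 1 across per trip to the far shore, so moving all 6 needs at least 6 loaded trips out, with a return between consecutive ones — at least 11 crossings.
The safety rule pushes this higher. Following every safe sequence of crossings, the most of the 6 that can be at the far shore as the ferry arrives there on crossing 11 is 5 — never all 6.
So no plan with fewer than 13 crossings exists, and this one achieves 13:
1. Ferryman goes to the far shore with Jules.
2. Ferryman goes back to the near shore alone.
3. Ferryman goes to the far shore with Gus.
4. Ferryman goes back to the near shore with Jules.
5. Ferryman goes to the far shore with Kira.
6. Ferryman goes back to the near shore alone.
7. Ferryman goes to the far shore with Dara.
8. Ferryman goes back to the near shore alone.
9. Ferryman goes to the far shore with Pim.
10. Ferryman goes back to the near shore alone.
11. Ferryman goes to the far shore with Lev.
12. Ferryman goes back to the near shore alone.
13. Ferryman goes to the far shore with Jules.

13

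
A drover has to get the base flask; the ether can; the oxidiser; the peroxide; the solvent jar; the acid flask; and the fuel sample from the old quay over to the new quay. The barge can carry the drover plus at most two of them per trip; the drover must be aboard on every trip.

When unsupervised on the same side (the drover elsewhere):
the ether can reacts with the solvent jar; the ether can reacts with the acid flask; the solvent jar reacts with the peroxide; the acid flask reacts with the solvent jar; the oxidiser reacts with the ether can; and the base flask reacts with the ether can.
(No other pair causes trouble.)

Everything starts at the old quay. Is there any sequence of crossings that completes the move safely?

Yes

1. Drover goes to the new quay with the ether can and the solvent jar.  [the old quay: the acid flask, the base flask, the fuel sample, the oxidiser, the peroxide | the new quay: the ether can, the solvent jar]
2. Drover goes back to the old quay with the ether can.  [the old quay: the acid flask, the base flask, the ether can, the fuel sample, the oxidiser, the peroxide | the new quay: the solvent jar]
3. Drover goes to the new quay with the base flask and the ether can.  [the old quay: the acid flask, the fuel sample, the oxidiser, the peroxide | the new quay: the base flask, the ether can, the solvent jar]
4. Drover goes back to the old quay with the ether can.  [the old quay: the acid flask, the ether can, the fuel sample, the oxidiser, the peroxide | the new quay: the base flask, the solvent jar]
5. Drover goes to the new quay with the ether can and the oxidiser.  [the old quay: the acid flask, the fuel sample, the peroxide | the new quay: the base flask, the ether can, the oxidiser, the solvent jar]
6. Drover goes back to the old quay with the ether can.  [the old quay: the acid flask, the ether can, the fuel sample, the peroxide | the new quay: the base flask, the oxidiser, the solvent jar]
7. Drover goes to the new quay with the ether can and the fuel sample.  [the old quay: the acid flask, the peroxide | the new quay: the base flask, the ether can, the fuel sample, the oxidiser, the solvent jar]
8. Drover goes back to the old quay with the ether can.  [the old quay: the acid flask, the ether can, the peroxide | the new quay: the base flask, the fuel sample, the oxidiser, the solvent jar]
9. Drover goes to the new quay with the acid flask and the peroxide.  [the old quay: the ether can | the new quay: the acid flask, the base flask, the fuel sample, the oxidiser, the peroxide, the solvent jar]
10. Drover goes back to the old quay with the solvent jar.  [the old quay: the ether can, the solvent jar | the new quay: the acid flask, the base flask, the fuel sample, the oxidiser, the peroxide]
11. Drover goes to the new quay with the ether can and the solvent jar.  [the old quay: — | the new quay: the acid flask, the base flask, the ether can, the fuel sample, the oxidiser, the peroxide, the solvent jar]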